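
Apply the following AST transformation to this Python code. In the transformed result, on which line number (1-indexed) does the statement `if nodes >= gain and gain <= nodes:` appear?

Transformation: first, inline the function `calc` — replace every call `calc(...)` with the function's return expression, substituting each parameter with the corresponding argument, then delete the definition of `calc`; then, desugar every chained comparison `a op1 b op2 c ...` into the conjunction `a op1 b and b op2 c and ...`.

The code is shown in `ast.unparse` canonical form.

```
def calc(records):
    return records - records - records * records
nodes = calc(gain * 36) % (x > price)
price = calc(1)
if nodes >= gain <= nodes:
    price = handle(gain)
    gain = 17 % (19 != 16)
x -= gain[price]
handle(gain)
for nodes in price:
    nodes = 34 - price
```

Transformed code:
nodes = (gain * 36 - gain * 36 - gain * 36 * (gain * 36)) % (x > price)
price = 1 - 1 - 1 * 1
if nodes >= gain and gain <= nodes:
    price = handle(gain)
    gain = 17 % (19 != 16)
x -= gain[price]
handle(gain)
for nodes in price:
    nodes = 34 - price

3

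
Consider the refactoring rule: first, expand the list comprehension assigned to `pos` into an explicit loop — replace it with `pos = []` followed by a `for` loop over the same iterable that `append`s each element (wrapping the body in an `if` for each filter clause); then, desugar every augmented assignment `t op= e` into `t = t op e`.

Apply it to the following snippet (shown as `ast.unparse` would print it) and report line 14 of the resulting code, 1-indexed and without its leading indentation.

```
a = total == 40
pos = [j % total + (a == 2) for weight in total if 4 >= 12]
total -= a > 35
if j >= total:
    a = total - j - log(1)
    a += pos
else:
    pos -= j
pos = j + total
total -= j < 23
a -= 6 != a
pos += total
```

Transformed code:
a = total == 40
pos = []
for weight in total:
    if 4 >= 12:
        pos.append(j % total + (a == 2))
total = total - (a > 35)
if j >= total:
    a = total - j - log(1)
    a = a + pos
else:
    pos = pos - j
pos = j + total
total = total - (j < 23)
a = a - (6 != a)
pos = pos + total

a = a - (6 != a)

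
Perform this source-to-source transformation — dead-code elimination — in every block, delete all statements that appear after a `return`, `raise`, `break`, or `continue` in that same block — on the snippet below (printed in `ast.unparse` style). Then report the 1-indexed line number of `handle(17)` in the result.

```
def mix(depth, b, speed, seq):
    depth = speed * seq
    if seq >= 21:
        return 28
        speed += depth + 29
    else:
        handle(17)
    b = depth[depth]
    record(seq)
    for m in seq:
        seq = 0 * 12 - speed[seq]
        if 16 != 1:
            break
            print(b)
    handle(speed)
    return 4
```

6

Transformed code:
def mix(depth, b, speed, seq):
    depth = speed * seq
    if seq >= 21:
        return 28
    else:
        handle(17)
    b = depth[depth]
    record(seq)
    for m in seq:
        seq = 0 * 12 - speed[seq]
        if 16 != 1:
            break
    handle(speed)
    return 4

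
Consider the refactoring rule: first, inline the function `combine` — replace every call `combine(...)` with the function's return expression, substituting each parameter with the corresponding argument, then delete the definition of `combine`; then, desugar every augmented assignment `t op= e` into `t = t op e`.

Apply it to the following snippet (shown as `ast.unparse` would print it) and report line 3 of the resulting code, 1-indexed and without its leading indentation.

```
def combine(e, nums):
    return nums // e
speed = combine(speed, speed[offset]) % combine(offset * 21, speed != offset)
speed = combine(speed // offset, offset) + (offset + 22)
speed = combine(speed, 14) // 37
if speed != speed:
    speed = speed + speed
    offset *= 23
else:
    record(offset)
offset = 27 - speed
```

speed = 14 // speed // 37

Transformed code:
speed = speed[offset] // speed % ((speed != offset) // (offset * 21))
speed = offset // (speed // offset) + (offset + 22)
speed = 14 // speed // 37
if speed != speed:
    speed = speed + speed
    offset = offset * 23
else:
    record(offset)
offset = 27 - speed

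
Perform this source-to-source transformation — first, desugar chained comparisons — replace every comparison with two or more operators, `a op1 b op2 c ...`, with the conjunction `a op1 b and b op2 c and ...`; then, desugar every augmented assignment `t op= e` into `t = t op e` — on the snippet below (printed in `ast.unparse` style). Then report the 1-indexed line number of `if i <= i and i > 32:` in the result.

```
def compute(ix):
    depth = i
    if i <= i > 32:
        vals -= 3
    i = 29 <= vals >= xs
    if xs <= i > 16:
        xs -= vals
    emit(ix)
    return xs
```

Transformed code:
def compute(ix):
    depth = i
    if i <= i and i > 32:
        vals = vals - 3
    i = 29 <= vals and vals >= xs
    if xs <= i and i > 16:
        xs = xs - vals
    emit(ix)
    return xs

3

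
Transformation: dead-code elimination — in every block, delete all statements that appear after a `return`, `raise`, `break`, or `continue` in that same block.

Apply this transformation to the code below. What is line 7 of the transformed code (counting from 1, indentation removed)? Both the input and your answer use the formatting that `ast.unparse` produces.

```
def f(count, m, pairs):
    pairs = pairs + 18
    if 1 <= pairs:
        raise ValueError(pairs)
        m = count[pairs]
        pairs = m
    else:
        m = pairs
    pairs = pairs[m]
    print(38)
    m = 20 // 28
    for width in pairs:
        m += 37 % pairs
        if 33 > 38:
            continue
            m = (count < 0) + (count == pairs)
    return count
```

pairs = pairs[m]

Transformed code:
def f(count, m, pairs):
    pairs = pairs + 18
    if 1 <= pairs:
        raise ValueError(pairs)
    else:
        m = pairs
    pairs = pairs[m]
    print(38)
    m = 20 // 28
    for width in pairs:
        m += 37 % pairs
        if 33 > 38:
            continue
    return count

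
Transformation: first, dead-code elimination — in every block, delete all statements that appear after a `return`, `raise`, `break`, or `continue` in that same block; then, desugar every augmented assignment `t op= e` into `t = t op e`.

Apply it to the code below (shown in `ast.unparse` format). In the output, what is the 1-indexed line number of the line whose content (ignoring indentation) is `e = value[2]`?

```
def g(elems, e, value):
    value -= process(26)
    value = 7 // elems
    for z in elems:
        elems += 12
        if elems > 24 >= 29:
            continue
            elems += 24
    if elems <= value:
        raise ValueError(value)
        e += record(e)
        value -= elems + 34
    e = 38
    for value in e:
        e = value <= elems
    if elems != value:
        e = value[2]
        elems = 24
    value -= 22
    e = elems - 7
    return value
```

14

Transformed code:
def g(elems, e, value):
    value = value - process(26)
    value = 7 // elems
    for z in elems:
        elems = elems + 12
        if elems > 24 >= 29:
            continue
    if elems <= value:
        raise ValueError(value)
    e = 38
    for value in e:
        e = value <= elems
    if elems != value:
        e = value[2]
        elems = 24
    value = value - 22
    e = elems - 7
    return value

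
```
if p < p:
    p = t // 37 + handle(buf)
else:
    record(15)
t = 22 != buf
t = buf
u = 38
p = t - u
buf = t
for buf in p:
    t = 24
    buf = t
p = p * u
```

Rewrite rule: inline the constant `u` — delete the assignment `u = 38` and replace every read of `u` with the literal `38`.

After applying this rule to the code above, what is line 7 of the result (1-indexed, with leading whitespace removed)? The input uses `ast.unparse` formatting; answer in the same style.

p = t - 38

Transformed code:
if p < p:
    p = t // 37 + handle(buf)
else:
    record(15)
t = 22 != buf
t = buf
p = t - 38
buf = t
for buf in p:
    t = 24
    buf = t
p = p * 38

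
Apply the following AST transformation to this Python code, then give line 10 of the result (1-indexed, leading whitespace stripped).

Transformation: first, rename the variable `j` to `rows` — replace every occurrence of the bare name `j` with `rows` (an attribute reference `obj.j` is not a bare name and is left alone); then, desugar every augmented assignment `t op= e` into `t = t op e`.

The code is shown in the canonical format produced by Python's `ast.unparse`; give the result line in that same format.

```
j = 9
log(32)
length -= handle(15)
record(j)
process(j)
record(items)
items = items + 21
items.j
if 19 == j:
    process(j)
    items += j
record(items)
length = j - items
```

process(rows)

Transformed code:
rows = 9
log(32)
length = length - handle(15)
record(rows)
process(rows)
record(items)
items = items + 21
items.j
if 19 == rows:
    process(rows)
    items = items + rows
record(items)
length = rows - items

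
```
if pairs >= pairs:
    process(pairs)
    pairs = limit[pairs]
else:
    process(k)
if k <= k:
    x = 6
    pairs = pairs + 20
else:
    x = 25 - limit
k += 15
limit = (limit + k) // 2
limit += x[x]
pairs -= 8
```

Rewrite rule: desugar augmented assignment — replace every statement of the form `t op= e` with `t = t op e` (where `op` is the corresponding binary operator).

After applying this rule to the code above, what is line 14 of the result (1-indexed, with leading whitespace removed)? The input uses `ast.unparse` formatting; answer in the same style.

Transformed code:
if pairs >= pairs:
    process(pairs)
    pairs = limit[pairs]
else:
    process(k)
if k <= k:
    x = 6
    pairs = pairs + 20
else:
    x = 25 - limit
k = k + 15
limit = (limit + k) // 2
limit = limit + x[x]
pairs = pairs - 8

pairs = pairs - 8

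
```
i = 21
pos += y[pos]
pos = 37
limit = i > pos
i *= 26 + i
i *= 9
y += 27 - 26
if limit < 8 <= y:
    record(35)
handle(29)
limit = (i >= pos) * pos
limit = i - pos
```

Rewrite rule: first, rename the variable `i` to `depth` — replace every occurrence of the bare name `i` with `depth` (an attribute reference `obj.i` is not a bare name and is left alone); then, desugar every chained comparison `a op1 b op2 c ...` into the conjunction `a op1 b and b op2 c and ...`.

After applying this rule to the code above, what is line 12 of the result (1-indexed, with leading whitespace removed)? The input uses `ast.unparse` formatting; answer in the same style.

Transformed code:
depth = 21
pos += y[pos]
pos = 37
limit = depth > pos
depth *= 26 + depth
depth *= 9
y += 27 - 26
if limit < 8 and 8 <= y:
    record(35)
handle(29)
limit = (depth >= pos) * pos
limit = depth - pos

limit = depth - pos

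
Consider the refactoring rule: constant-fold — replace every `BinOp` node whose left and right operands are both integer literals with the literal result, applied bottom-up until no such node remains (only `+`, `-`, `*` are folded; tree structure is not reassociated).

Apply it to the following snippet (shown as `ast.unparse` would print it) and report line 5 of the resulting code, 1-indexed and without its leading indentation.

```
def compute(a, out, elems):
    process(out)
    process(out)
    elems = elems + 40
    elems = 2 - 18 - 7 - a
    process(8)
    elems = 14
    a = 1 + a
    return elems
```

elems = -23 - a

Transformed code:
def compute(a, out, elems):
    process(out)
    process(out)
    elems = elems + 40
    elems = -23 - a
    process(8)
    elems = 14
    a = 1 + a
    return elems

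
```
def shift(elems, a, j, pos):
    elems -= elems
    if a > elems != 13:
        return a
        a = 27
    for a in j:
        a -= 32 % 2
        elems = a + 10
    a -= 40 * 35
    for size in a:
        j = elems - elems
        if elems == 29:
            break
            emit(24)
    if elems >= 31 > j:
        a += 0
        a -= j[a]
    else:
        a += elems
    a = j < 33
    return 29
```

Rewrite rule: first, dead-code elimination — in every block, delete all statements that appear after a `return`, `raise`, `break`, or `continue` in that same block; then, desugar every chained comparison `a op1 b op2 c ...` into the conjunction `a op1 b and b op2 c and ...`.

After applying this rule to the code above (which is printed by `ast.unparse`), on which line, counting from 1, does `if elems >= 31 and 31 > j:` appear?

Transformed code:
def shift(elems, a, j, pos):
    elems -= elems
    if a > elems and elems != 13:
        return a
    for a in j:
        a -= 32 % 2
        elems = a + 10
    a -= 40 * 35
    for size in a:
        j = elems - elems
        if elems == 29:
            break
    if elems >= 31 and 31 > j:
        a += 0
        a -= j[a]
    else:
        a += elems
    a = j < 33
    return 29

13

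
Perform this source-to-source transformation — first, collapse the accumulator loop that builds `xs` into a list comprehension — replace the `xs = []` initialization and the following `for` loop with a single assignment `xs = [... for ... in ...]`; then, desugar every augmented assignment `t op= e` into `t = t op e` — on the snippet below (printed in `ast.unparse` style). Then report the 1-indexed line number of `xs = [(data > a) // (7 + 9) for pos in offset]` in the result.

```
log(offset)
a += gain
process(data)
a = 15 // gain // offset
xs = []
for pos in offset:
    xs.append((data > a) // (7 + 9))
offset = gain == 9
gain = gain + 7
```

5

Transformed code:
log(offset)
a = a + gain
process(data)
a = 15 // gain // offset
xs = [(data > a) // (7 + 9) for pos in offset]
offset = gain == 9
gain = gain + 7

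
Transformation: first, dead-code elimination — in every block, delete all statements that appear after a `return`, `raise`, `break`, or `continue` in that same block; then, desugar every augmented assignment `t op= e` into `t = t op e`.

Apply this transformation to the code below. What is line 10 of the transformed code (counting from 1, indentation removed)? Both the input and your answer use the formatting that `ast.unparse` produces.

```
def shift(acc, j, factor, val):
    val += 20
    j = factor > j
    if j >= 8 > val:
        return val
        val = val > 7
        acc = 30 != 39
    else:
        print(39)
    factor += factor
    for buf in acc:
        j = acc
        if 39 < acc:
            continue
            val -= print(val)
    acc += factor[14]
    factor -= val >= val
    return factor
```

Transformed code:
def shift(acc, j, factor, val):
    val = val + 20
    j = factor > j
    if j >= 8 > val:
        return val
    else:
        print(39)
    factor = factor + factor
    for buf in acc:
        j = acc
        if 39 < acc:
            continue
    acc = acc + factor[14]
    factor = factor - (val >= val)
    return factor

j = acc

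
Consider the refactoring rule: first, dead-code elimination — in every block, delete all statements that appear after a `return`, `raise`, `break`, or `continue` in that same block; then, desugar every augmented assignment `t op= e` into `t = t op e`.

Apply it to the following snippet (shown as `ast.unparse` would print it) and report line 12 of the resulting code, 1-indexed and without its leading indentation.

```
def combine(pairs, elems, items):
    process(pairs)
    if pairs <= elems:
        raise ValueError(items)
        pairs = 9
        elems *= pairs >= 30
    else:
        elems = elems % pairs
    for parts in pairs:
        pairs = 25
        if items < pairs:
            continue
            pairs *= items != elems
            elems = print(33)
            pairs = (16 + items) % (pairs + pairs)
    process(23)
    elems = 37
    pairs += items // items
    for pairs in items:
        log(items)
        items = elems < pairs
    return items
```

Transformed code:
def combine(pairs, elems, items):
    process(pairs)
    if pairs <= elems:
        raise ValueError(items)
    else:
        elems = elems % pairs
    for parts in pairs:
        pairs = 25
        if items < pairs:
            continue
    process(23)
    elems = 37
    pairs = pairs + items // items
    for pairs in items:
        log(items)
        items = elems < pairs
    return items

elems = 37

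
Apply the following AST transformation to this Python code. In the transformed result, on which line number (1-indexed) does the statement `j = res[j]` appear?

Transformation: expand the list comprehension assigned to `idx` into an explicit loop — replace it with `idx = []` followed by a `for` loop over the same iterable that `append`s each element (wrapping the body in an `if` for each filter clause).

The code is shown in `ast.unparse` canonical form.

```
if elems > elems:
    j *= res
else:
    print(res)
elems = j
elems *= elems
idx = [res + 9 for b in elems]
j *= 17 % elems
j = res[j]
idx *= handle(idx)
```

Transformed code:
if elems > elems:
    j *= res
else:
    print(res)
elems = j
elems *= elems
idx = []
for b in elems:
    idx.append(res + 9)
j *= 17 % elems
j = res[j]
idx *= handle(idx)

11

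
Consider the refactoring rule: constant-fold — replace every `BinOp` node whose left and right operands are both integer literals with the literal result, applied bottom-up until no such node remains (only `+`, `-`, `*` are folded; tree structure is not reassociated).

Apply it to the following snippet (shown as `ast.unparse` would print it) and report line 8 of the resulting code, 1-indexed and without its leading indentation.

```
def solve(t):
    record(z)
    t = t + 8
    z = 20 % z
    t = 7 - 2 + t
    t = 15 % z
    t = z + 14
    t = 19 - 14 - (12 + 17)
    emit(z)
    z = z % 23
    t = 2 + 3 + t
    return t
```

Transformed code:
def solve(t):
    record(z)
    t = t + 8
    z = 20 % z
    t = 5 + t
    t = 15 % z
    t = z + 14
    t = -24
    emit(z)
    z = z % 23
    t = 5 + t
    return t

t = -24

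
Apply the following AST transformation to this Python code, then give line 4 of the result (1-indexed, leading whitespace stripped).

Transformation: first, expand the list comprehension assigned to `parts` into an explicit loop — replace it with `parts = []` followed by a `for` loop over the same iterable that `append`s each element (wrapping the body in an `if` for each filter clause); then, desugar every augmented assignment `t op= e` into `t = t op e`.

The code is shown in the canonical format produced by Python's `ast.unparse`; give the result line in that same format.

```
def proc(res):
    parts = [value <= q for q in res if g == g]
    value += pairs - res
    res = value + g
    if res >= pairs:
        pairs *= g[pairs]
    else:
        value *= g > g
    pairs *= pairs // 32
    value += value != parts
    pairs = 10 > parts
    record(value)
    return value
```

if g == g:

Transformed code:
def proc(res):
    parts = []
    for q in res:
        if g == g:
            parts.append(value <= q)
    value = value + (pairs - res)
    res = value + g
    if res >= pairs:
        pairs = pairs * g[pairs]
    else:
        value = value * (g > g)
    pairs = pairs * (pairs // 32)
    value = value + (value != parts)
    pairs = 10 > parts
    record(value)
    return value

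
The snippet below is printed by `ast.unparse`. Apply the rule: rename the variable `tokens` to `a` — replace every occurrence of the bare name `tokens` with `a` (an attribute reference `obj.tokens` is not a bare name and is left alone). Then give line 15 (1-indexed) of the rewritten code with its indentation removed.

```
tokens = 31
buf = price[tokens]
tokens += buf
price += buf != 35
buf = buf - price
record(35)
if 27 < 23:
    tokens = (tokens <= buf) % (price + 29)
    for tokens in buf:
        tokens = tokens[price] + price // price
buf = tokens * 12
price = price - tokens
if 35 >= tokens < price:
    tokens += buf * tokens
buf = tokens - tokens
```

buf = a - a

Transformed code:
a = 31
buf = price[a]
a += buf
price += buf != 35
buf = buf - price
record(35)
if 27 < 23:
    a = (a <= buf) % (price + 29)
    for a in buf:
        a = a[price] + price // price
buf = a * 12
price = price - a
if 35 >= a < price:
    a += buf * a
buf = a - a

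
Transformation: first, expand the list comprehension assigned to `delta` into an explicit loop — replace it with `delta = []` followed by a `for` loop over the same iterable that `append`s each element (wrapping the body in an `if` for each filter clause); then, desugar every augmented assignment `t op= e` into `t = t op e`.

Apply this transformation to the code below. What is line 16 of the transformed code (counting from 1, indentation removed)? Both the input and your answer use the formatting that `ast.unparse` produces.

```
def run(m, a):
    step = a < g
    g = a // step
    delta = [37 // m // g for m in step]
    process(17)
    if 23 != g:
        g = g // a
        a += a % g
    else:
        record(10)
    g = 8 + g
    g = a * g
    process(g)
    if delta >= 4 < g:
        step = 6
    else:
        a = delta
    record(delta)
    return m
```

if delta >= 4 < g:

Transformed code:
def run(m, a):
    step = a < g
    g = a // step
    delta = []
    for m in step:
        delta.append(37 // m // g)
    process(17)
    if 23 != g:
        g = g // a
        a = a + a % g
    else:
        record(10)
    g = 8 + g
    g = a * g
    process(g)
    if delta >= 4 < g:
        step = 6
    else:
        a = delta
    record(delta)
    return m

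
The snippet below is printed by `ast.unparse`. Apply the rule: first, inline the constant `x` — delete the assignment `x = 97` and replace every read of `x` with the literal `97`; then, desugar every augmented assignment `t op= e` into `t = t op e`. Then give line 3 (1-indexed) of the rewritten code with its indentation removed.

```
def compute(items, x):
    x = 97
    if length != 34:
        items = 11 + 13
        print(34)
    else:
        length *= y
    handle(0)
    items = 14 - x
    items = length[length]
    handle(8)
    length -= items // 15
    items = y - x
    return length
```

items = 11 + 13

Transformed code:
def compute(items, x):
    if length != 34:
        items = 11 + 13
        print(34)
    else:
        length = length * y
    handle(0)
    items = 14 - 97
    items = length[length]
    handle(8)
    length = length - items // 15
    items = y - 97
    return length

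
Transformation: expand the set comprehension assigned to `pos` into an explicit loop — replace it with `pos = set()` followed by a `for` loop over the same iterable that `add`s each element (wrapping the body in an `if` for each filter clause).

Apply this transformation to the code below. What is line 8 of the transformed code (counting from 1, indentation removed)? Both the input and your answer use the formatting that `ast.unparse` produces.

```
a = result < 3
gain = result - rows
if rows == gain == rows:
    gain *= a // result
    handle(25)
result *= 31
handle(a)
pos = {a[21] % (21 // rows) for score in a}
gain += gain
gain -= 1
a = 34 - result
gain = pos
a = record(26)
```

Transformed code:
a = result < 3
gain = result - rows
if rows == gain == rows:
    gain *= a // result
    handle(25)
result *= 31
handle(a)
pos = set()
for score in a:
    pos.add(a[21] % (21 // rows))
gain += gain
gain -= 1
a = 34 - result
gain = pos
a = record(26)

pos = set()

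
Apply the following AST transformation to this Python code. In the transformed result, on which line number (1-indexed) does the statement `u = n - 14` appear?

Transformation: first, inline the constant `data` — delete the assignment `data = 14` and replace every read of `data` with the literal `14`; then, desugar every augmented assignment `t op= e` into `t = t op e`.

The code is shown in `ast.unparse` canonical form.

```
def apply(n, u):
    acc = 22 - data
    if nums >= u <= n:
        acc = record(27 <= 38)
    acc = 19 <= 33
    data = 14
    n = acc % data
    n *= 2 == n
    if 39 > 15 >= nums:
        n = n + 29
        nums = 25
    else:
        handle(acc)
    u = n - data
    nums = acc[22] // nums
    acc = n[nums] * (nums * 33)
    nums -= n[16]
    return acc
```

Transformed code:
def apply(n, u):
    acc = 22 - 14
    if nums >= u <= n:
        acc = record(27 <= 38)
    acc = 19 <= 33
    n = acc % 14
    n = n * (2 == n)
    if 39 > 15 >= nums:
        n = n + 29
        nums = 25
    else:
        handle(acc)
    u = n - 14
    nums = acc[22] // nums
    acc = n[nums] * (nums * 33)
    nums = nums - n[16]
    return acc

13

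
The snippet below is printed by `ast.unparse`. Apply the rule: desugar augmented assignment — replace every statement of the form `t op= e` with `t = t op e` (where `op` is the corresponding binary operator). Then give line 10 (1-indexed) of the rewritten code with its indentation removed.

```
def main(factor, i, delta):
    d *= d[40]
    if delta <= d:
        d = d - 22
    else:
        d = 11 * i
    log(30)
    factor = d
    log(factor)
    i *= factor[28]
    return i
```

i = i * factor[28]

Transformed code:
def main(factor, i, delta):
    d = d * d[40]
    if delta <= d:
        d = d - 22
    else:
        d = 11 * i
    log(30)
    factor = d
    log(factor)
    i = i * factor[28]
    return i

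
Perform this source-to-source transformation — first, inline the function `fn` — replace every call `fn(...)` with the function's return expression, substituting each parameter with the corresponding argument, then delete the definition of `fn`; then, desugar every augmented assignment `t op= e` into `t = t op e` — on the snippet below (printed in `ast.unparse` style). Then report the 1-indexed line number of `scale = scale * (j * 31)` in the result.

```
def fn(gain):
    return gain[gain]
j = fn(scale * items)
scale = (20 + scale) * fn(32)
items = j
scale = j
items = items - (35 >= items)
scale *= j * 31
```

Transformed code:
j = (scale * items)[scale * items]
scale = (20 + scale) * 32[32]
items = j
scale = j
items = items - (35 >= items)
scale = scale * (j * 31)

6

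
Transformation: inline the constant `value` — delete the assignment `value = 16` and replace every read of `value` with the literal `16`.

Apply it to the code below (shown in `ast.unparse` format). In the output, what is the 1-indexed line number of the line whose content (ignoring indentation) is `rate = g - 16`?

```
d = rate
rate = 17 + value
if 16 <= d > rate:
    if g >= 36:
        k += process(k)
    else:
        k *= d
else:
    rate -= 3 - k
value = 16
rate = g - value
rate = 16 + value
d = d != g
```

10

Transformed code:
d = rate
rate = 17 + 16
if 16 <= d > rate:
    if g >= 36:
        k += process(k)
    else:
        k *= d
else:
    rate -= 3 - k
rate = g - 16
rate = 16 + 16
d = d != g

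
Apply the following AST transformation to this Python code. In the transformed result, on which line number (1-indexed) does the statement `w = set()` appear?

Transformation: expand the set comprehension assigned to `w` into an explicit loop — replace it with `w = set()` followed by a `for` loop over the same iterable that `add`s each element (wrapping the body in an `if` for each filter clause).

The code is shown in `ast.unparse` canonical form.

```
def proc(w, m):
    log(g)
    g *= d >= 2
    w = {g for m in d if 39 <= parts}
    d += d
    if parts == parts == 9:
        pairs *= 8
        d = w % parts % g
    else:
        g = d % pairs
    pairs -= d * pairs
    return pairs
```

Transformed code:
def proc(w, m):
    log(g)
    g *= d >= 2
    w = set()
    for m in d:
        if 39 <= parts:
            w.add(g)
    d += d
    if parts == parts == 9:
        pairs *= 8
        d = w % parts % g
    else:
        g = d % pairs
    pairs -= d * pairs
    return pairs

4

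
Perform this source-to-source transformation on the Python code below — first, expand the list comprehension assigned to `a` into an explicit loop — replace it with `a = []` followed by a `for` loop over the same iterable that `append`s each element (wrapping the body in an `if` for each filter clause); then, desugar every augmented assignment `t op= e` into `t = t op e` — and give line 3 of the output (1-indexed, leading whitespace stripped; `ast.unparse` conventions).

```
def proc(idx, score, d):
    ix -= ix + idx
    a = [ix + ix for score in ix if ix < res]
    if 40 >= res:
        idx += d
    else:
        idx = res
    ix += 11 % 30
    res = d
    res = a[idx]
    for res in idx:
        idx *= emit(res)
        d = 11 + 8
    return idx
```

a = []

Transformed code:
def proc(idx, score, d):
    ix = ix - (ix + idx)
    a = []
    for score in ix:
        if ix < res:
            a.append(ix + ix)
    if 40 >= res:
        idx = idx + d
    else:
        idx = res
    ix = ix + 11 % 30
    res = d
    res = a[idx]
    for res in idx:
        idx = idx * emit(res)
        d = 11 + 8
    return idx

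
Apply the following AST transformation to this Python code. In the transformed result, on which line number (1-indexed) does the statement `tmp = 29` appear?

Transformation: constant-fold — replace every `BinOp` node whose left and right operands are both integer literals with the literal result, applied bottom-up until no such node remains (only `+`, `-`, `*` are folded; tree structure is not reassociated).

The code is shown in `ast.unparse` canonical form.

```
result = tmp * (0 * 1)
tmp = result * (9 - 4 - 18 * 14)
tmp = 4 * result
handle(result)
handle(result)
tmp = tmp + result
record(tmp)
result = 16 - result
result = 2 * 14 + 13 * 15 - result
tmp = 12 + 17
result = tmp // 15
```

Transformed code:
result = tmp * 0
tmp = result * -247
tmp = 4 * result
handle(result)
handle(result)
tmp = tmp + result
record(tmp)
result = 16 - result
result = 223 - result
tmp = 29
result = tmp // 15

10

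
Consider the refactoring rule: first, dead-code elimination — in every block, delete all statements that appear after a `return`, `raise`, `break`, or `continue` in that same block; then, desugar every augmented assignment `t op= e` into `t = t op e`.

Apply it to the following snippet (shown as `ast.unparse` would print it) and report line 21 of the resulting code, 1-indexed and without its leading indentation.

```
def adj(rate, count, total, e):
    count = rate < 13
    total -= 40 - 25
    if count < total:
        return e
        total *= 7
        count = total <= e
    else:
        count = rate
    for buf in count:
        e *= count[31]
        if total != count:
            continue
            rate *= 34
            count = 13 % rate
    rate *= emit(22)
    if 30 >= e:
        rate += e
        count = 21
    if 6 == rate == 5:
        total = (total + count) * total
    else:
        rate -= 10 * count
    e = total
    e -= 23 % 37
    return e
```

Transformed code:
def adj(rate, count, total, e):
    count = rate < 13
    total = total - (40 - 25)
    if count < total:
        return e
    else:
        count = rate
    for buf in count:
        e = e * count[31]
        if total != count:
            continue
    rate = rate * emit(22)
    if 30 >= e:
        rate = rate + e
        count = 21
    if 6 == rate == 5:
        total = (total + count) * total
    else:
        rate = rate - 10 * count
    e = total
    e = e - 23 % 37
    return e

e = e - 23 % 37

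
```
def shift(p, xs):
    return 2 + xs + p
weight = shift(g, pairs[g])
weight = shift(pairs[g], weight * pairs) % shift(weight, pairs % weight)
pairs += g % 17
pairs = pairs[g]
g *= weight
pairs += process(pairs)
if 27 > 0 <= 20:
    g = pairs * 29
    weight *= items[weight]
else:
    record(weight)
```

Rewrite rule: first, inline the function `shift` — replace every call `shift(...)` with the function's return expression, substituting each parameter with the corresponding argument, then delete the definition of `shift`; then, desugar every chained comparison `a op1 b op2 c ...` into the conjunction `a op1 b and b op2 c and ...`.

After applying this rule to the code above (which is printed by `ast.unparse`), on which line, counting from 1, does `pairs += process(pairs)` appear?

Transformed code:
weight = 2 + pairs[g] + g
weight = (2 + weight * pairs + pairs[g]) % (2 + pairs % weight + weight)
pairs += g % 17
pairs = pairs[g]
g *= weight
pairs += process(pairs)
if 27 > 0 and 0 <= 20:
    g = pairs * 29
    weight *= items[weight]
else:
    record(weight)

6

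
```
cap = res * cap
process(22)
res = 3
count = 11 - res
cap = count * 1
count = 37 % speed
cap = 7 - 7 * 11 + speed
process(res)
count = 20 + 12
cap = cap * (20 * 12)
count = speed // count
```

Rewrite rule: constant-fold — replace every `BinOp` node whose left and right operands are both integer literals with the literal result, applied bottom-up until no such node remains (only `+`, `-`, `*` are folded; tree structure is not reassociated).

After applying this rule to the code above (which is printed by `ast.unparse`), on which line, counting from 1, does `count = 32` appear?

9

Transformed code:
cap = res * cap
process(22)
res = 3
count = 11 - res
cap = count * 1
count = 37 % speed
cap = -70 + speed
process(res)
count = 32
cap = cap * 240
count = speed // count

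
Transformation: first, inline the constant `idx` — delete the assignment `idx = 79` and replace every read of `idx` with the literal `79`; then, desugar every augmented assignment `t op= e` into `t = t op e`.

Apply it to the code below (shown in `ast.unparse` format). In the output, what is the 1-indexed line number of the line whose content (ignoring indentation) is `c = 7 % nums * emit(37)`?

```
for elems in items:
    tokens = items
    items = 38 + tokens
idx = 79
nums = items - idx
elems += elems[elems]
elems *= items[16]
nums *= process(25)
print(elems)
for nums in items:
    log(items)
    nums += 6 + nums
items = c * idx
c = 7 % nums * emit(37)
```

13

Transformed code:
for elems in items:
    tokens = items
    items = 38 + tokens
nums = items - 79
elems = elems + elems[elems]
elems = elems * items[16]
nums = nums * process(25)
print(elems)
for nums in items:
    log(items)
    nums = nums + (6 + nums)
items = c * 79
c = 7 % nums * emit(37)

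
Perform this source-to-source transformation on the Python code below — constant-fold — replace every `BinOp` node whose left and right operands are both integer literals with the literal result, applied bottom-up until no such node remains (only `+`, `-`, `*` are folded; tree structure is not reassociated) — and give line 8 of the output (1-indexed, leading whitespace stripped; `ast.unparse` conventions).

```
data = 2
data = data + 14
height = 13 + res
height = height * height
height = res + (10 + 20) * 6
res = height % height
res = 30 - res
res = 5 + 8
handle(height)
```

res = 13

Transformed code:
data = 2
data = data + 14
height = 13 + res
height = height * height
height = res + 180
res = height % height
res = 30 - res
res = 13
handle(height)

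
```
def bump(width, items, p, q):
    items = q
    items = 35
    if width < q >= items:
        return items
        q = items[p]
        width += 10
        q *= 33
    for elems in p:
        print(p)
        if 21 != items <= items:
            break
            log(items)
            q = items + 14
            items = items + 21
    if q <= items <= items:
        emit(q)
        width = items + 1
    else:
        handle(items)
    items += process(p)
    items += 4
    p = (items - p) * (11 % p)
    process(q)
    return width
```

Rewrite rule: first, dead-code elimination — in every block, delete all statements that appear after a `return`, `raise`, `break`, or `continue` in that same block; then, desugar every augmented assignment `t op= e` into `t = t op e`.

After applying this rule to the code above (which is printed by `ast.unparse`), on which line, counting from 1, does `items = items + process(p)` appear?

Transformed code:
def bump(width, items, p, q):
    items = q
    items = 35
    if width < q >= items:
        return items
    for elems in p:
        print(p)
        if 21 != items <= items:
            break
    if q <= items <= items:
        emit(q)
        width = items + 1
    else:
        handle(items)
    items = items + process(p)
    items = items + 4
    p = (items - p) * (11 % p)
    process(q)
    return width

15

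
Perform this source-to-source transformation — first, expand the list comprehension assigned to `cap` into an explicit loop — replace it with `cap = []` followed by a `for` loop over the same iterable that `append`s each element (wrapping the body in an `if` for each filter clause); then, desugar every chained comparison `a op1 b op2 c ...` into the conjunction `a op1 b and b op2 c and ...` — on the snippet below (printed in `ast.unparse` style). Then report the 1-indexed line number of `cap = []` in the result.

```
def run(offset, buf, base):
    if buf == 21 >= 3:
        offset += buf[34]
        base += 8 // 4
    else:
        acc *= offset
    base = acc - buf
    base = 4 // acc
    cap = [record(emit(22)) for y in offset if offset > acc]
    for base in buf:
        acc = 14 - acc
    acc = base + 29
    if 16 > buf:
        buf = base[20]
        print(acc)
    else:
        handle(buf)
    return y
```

Transformed code:
def run(offset, buf, base):
    if buf == 21 and 21 >= 3:
        offset += buf[34]
        base += 8 // 4
    else:
        acc *= offset
    base = acc - buf
    base = 4 // acc
    cap = []
    for y in offset:
        if offset > acc:
            cap.append(record(emit(22)))
    for base in buf:
        acc = 14 - acc
    acc = base + 29
    if 16 > buf:
        buf = base[20]
        print(acc)
    else:
        handle(buf)
    return y

9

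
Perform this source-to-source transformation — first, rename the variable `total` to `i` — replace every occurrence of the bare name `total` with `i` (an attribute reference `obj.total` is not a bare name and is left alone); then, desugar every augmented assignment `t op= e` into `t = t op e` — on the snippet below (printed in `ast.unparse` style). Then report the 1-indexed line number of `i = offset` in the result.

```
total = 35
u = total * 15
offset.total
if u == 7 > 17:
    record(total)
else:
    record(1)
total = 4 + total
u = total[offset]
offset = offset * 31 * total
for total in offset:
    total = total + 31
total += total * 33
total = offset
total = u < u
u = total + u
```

Transformed code:
i = 35
u = i * 15
offset.total
if u == 7 > 17:
    record(i)
else:
    record(1)
i = 4 + i
u = i[offset]
offset = offset * 31 * i
for i in offset:
    i = i + 31
i = i + i * 33
i = offset
i = u < u
u = i + u

14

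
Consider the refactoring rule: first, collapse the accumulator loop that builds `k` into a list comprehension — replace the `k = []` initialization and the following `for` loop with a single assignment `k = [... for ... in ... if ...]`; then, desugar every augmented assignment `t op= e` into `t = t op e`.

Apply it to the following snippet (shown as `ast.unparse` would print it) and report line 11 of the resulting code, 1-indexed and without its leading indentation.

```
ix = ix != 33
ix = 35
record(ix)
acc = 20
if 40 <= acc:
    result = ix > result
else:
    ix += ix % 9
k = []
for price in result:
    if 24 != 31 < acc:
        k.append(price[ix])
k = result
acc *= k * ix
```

acc = acc * (k * ix)

Transformed code:
ix = ix != 33
ix = 35
record(ix)
acc = 20
if 40 <= acc:
    result = ix > result
else:
    ix = ix + ix % 9
k = [price[ix] for price in result if 24 != 31 < acc]
k = result
acc = acc * (k * ix)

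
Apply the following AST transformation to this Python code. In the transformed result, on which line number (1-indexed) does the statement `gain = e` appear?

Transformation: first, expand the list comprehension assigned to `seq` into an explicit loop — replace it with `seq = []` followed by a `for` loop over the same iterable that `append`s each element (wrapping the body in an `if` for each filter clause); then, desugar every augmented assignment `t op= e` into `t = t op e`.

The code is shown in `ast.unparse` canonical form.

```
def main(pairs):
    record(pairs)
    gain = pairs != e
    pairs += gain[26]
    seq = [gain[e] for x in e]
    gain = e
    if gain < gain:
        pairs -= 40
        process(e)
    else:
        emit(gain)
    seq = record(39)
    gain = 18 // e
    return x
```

Transformed code:
def main(pairs):
    record(pairs)
    gain = pairs != e
    pairs = pairs + gain[26]
    seq = []
    for x in e:
        seq.append(gain[e])
    gain = e
    if gain < gain:
        pairs = pairs - 40
        process(e)
    else:
        emit(gain)
    seq = record(39)
    gain = 18 // e
    return x

8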